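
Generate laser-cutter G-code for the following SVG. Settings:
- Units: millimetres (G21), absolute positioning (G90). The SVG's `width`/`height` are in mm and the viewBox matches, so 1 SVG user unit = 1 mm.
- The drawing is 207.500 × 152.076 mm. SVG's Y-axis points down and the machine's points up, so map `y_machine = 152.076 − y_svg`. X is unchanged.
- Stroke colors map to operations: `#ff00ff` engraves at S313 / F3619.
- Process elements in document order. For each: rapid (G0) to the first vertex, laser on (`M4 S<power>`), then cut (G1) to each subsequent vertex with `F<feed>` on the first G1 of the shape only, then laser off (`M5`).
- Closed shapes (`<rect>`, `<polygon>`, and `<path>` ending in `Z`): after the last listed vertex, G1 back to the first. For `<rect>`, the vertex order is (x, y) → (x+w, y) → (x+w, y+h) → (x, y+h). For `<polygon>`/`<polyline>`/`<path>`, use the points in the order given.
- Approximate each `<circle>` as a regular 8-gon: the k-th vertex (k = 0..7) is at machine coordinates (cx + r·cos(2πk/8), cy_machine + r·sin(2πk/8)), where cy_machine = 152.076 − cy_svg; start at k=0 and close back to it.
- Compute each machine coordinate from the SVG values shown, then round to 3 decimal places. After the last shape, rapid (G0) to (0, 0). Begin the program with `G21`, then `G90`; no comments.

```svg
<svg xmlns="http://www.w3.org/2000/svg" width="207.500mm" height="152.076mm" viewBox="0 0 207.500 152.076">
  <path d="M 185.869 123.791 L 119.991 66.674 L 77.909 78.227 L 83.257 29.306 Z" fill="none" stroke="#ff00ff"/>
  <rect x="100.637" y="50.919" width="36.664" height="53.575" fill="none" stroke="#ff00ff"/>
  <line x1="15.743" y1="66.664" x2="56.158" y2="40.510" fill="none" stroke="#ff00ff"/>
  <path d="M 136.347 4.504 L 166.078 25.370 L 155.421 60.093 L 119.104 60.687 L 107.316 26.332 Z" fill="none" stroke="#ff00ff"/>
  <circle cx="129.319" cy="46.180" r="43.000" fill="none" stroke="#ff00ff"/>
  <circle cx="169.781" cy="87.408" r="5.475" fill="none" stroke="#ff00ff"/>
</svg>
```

Since the viewBox matches the mm dimensions, user units are millimetres directly. The only transform is the Y-flip y_m = 152.076 − y_svg.

Shape 1 is a closed polygon drawn with `<path>`. Its stroke #ff00ff means engrave at S313, F3619. After flipping Y the toolpath is (185.869,28.285) → (119.991,85.402) → (77.909,73.849) → (83.257,122.770) → (185.869,28.285), returning to the start.

Shape 2 is a rectangle drawn with `<rect>`. Its stroke #ff00ff means engrave at S313, F3619. After flipping Y the toolpath is (100.637,101.157) → (137.301,101.157) → (137.301,47.582) → (100.637,47.582) → (100.637,101.157), returning to the start.

Shape 3 is a line segment drawn with `<line>`. Its stroke #ff00ff means engrave at S313, F3619. After flipping Y the toolpath is (15.743,85.412) → (56.158,111.566).

Shape 4 is a regular polygon drawn with `<path>`. Its stroke #ff00ff means engrave at S313, F3619. After flipping Y the toolpath is (136.347,147.572) → (166.078,126.706) → (155.421,91.983) → (119.104,91.389) → (107.316,125.744) → (136.347,147.572), returning to the start.

Shape 5 is a circle drawn with `<circle>`. Its stroke #ff00ff means engrave at S313, F3619. After flipping Y the toolpath is (172.319,105.896) → (159.725,136.302) → (129.319,148.896) → (98.913,136.302) → (86.319,105.896) → (98.913,75.490) → (129.319,62.896) → (159.725,75.490) → (172.319,105.896), returning to the start.

Shape 6 is a circle drawn with `<circle>`. Its stroke #ff00ff means engrave at S313, F3619. After flipping Y the toolpath is (175.256,64.668) → (173.652,68.539) → (169.781,70.143) → (165.910,68.539) → (164.306,64.668) → (165.910,60.797) → (169.781,59.193) → (173.652,60.797) → (175.256,64.668), returning to the start.

G21
G90
G0 X185.869 Y28.285
M4 S313
G1 X119.991 Y85.402 F3619
G1 X77.909 Y73.849
G1 X83.257 Y122.770
G1 X185.869 Y28.285
M5
G0 X100.637 Y101.157
M4 S313
G1 X137.301 Y101.157 F3619
G1 X137.301 Y47.582
G1 X100.637 Y47.582
G1 X100.637 Y101.157
M5
G0 X15.743 Y85.412
M4 S313
G1 X56.158 Y111.566 F3619
M5
G0 X136.347 Y147.572
M4 S313
G1 X166.078 Y126.706 F3619
G1 X155.421 Y91.983
G1 X119.104 Y91.389
G1 X107.316 Y125.744
G1 X136.347 Y147.572
M5
G0 X172.319 Y105.896
M4 S313
G1 X159.725 Y136.302 F3619
G1 X129.319 Y148.896
G1 X98.913 Y136.302
G1 X86.319 Y105.896
G1 X98.913 Y75.490
G1 X129.319 Y62.896
G1 X159.725 Y75.490
G1 X172.319 Y105.896
M5
G0 X175.256 Y64.668
M4 S313
G1 X173.652 Y68.539 F3619
G1 X169.781 Y70.143
G1 X165.910 Y68.539
G1 X164.306 Y64.668
G1 X165.910 Y60.797
G1 X169.781 Y59.193
G1 X173.652 Y60.797
G1 X175.256 Y64.668
M5
G0 X0.000 Y0.000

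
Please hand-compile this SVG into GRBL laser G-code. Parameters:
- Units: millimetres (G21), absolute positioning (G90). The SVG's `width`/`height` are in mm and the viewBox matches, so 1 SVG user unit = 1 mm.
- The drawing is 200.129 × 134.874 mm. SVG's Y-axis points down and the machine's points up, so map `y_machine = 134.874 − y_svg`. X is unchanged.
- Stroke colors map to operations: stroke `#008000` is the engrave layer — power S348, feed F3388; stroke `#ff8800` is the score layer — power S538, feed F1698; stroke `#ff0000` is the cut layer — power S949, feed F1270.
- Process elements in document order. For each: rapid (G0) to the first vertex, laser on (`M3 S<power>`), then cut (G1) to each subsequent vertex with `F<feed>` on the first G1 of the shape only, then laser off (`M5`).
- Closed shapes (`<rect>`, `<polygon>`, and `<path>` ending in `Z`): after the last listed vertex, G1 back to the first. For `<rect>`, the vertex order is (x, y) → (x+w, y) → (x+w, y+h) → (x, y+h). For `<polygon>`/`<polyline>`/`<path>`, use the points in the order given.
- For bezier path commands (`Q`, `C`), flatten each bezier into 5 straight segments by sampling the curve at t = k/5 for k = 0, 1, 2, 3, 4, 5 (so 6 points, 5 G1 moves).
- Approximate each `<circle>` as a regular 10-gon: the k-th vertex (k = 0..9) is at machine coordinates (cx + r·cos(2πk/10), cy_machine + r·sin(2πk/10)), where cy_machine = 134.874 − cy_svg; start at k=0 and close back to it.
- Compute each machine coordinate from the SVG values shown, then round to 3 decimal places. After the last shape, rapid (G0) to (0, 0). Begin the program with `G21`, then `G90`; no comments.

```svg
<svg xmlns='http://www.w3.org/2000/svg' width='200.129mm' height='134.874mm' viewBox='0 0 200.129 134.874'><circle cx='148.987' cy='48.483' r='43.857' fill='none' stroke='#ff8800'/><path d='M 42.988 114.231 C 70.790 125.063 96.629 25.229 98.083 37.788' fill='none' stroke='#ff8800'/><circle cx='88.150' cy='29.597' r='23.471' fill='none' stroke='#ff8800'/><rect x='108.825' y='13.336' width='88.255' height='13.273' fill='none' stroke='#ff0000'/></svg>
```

viewBox `0 0 200.129 134.874` with mm width/height → 1 unit = 1 mm. Flip: y_m = 134.874 − y_svg.

**Shape 1** — `<circle>` circle, stroke `#ff8800` → score (S538, F1698). Machine vertices: (192.844,86.391) → (184.468,112.169) → (162.540,128.101) → (135.434,128.101) → (113.506,112.169) → (105.130,86.391) → (113.506,60.613) → (135.434,44.681) → (162.540,44.681) → (184.468,60.613) → (192.844,86.391). Closed: final G1 returns to the first vertex.

**Shape 2** — `<path>` cubic bezier, stroke `#ff8800` → score (S538, F1698). Control points (SVG): P0=(42.988,114.231), P1=(70.790,125.063), P2=(96.629,25.229), P3=(98.083,37.788); sampled at t=k/5. Machine vertices: (42.988,20.643) → (59.254,25.639) → (73.973,46.489) → (86.068,72.484) → (94.464,92.919) → (98.083,97.086). Open path.

**Shape 3** — `<circle>` circle, stroke `#ff8800` → score (S538, F1698). Machine vertices: (111.621,105.277) → (107.138,119.073) → (95.403,127.599) → (80.897,127.599) → (69.162,119.073) → (64.679,105.277) → (69.162,91.481) → (80.897,82.955) → (95.403,82.955) → (107.138,91.481) → (111.621,105.277). Closed: final G1 returns to the first vertex.

**Shape 4** — `<rect>` rectangle, stroke `#ff0000` → cut (S949, F1270). Machine vertices: (108.825,121.538) → (197.080,121.538) → (197.080,108.265) → (108.825,108.265) → (108.825,121.538). Closed: final G1 returns to the first vertex.

G21
G90
G0 X192.844 Y86.391
M3 S538
G1 X184.468 Y112.169 F1698
G1 X162.540 Y128.101
G1 X135.434 Y128.101
G1 X113.506 Y112.169
G1 X105.130 Y86.391
G1 X113.506 Y60.613
G1 X135.434 Y44.681
G1 X162.540 Y44.681
G1 X184.468 Y60.613
G1 X192.844 Y86.391
M5
G0 X42.988 Y20.643
M3 S538
G1 X59.254 Y25.639 F1698
G1 X73.973 Y46.489
G1 X86.068 Y72.484
G1 X94.464 Y92.919
G1 X98.083 Y97.086
M5
G0 X111.621 Y105.277
M3 S538
G1 X107.138 Y119.073 F1698
G1 X95.403 Y127.599
G1 X80.897 Y127.599
G1 X69.162 Y119.073
G1 X64.679 Y105.277
G1 X69.162 Y91.481
G1 X80.897 Y82.955
G1 X95.403 Y82.955
G1 X107.138 Y91.481
G1 X111.621 Y105.277
M5
G0 X108.825 Y121.538
M3 S949
G1 X197.080 Y121.538 F1270
G1 X197.080 Y108.265
G1 X108.825 Y108.265
G1 X108.825 Y121.538
M5
G0 X0.000 Y0.000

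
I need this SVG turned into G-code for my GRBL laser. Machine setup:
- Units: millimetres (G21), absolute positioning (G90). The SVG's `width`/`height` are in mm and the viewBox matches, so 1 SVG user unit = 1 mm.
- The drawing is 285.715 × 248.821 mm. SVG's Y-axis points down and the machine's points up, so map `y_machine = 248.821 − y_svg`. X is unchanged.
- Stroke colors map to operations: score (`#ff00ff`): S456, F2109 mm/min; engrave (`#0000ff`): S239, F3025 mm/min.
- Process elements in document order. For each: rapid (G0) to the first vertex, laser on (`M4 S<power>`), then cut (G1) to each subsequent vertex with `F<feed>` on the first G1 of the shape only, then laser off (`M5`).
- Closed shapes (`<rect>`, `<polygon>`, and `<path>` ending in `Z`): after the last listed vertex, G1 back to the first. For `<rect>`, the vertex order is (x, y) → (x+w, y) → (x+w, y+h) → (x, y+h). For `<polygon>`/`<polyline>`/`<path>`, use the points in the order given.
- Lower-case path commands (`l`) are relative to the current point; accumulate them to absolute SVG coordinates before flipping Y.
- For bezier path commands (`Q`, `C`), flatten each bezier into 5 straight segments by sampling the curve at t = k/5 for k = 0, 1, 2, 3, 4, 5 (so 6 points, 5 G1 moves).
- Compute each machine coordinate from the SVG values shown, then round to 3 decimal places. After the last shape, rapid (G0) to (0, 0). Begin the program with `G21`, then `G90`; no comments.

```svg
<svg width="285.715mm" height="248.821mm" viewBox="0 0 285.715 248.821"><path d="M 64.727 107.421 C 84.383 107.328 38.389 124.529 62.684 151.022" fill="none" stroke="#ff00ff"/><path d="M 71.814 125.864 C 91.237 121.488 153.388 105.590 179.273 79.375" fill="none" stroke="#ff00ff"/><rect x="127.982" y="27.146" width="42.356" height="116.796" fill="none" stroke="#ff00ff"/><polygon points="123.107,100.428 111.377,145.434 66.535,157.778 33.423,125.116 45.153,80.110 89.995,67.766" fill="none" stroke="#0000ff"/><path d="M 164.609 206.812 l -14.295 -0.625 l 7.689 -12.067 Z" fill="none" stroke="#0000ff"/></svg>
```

G21
G90
G0 X64.727 Y141.400
M4 S456
G1 X69.730 Y139.445 F2109
G1 X65.502 Y133.723
G1 X58.569 Y124.618
G1 X55.454 Y112.516
G1 X62.684 Y97.799
M5
G0 X71.814 Y122.957
M4 S456
G1 X87.963 Y126.956 F2109
G1 X110.575 Y133.662
G1 X135.859 Y143.017
G1 X160.022 Y154.965
G1 X179.273 Y169.446
M5
G0 X127.982 Y221.675
M4 S456
G1 X170.338 Y221.675 F2109
G1 X170.338 Y104.879
G1 X127.982 Y104.879
G1 X127.982 Y221.675
M5
G0 X123.107 Y148.393
M4 S239
G1 X111.377 Y103.387 F3025
G1 X66.535 Y91.043
G1 X33.423 Y123.705
G1 X45.153 Y168.711
G1 X89.995 Y181.055
G1 X123.107 Y148.393
M5
G0 X164.609 Y42.009
M4 S239
G1 X150.314 Y42.634 F3025
G1 X158.003 Y54.701
G1 X164.609 Y42.009
M5
G0 X0.000 Y0.000

Since the viewBox matches the mm dimensions, user units are millimetres directly. The only transform is the Y-flip y_m = 248.821 − y_svg.

Shape 1 is a cubic bezier drawn with `<path>`. Its stroke #ff00ff means score at S456, F2109. After flipping Y the toolpath is (64.727,141.400) → (69.730,139.445) → (65.502,133.723) → (58.569,124.618) → (55.454,112.516) → (62.684,97.799).

Shape 2 is a cubic bezier drawn with `<path>`. Its stroke #ff00ff means score at S456, F2109. After flipping Y the toolpath is (71.814,122.957) → (87.963,126.956) → (110.575,133.662) → (135.859,143.017) → (160.022,154.965) → (179.273,169.446).

Shape 3 is a rectangle drawn with `<rect>`. Its stroke #ff00ff means score at S456, F2109. After flipping Y the toolpath is (127.982,221.675) → (170.338,221.675) → (170.338,104.879) → (127.982,104.879) → (127.982,221.675), returning to the start.

Shape 4 is a regular polygon drawn with `<polygon>`. Its stroke #0000ff means engrave at S239, F3025. After flipping Y the toolpath is (123.107,148.393) → (111.377,103.387) → (66.535,91.043) → (33.423,123.705) → (45.153,168.711) → (89.995,181.055) → (123.107,148.393), returning to the start.

Shape 5 is a regular polygon drawn with `<path>`. Its stroke #0000ff means engrave at S239, F3025. After flipping Y the toolpath is (164.609,42.009) → (150.314,42.634) → (158.003,54.701) → (164.609,42.009), returning to the start.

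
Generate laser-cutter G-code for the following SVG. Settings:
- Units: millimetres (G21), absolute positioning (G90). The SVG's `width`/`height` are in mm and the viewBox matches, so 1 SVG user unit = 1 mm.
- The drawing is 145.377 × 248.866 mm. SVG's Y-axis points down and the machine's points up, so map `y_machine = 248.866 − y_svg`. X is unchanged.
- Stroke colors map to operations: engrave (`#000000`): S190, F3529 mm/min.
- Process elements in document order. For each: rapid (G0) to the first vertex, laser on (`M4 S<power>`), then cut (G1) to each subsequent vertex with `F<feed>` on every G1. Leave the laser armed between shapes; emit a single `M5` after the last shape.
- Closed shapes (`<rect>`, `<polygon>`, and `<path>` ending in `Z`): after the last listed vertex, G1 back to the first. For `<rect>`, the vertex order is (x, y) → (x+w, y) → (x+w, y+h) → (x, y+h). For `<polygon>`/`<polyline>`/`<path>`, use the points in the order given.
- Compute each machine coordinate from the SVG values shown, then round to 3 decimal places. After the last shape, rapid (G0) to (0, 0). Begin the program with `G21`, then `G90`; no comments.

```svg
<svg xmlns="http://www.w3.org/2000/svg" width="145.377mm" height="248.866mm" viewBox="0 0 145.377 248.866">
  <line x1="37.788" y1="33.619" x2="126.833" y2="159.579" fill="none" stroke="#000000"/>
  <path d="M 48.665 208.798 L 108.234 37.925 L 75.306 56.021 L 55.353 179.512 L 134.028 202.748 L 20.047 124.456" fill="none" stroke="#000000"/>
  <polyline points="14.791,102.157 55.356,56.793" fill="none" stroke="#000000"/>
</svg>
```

viewBox `0 0 145.377 248.866` with mm width/height → 1 unit = 1 mm. Flip: y_m = 248.866 − y_svg.

**Shape 1** — `<line>` line segment, stroke `#000000` → engrave (S190, F3529). Machine vertices: (37.788,215.247) → (126.833,89.287). Open path.

**Shape 2** — `<path>` open polyline, stroke `#000000` → engrave (S190, F3529). Machine vertices: (48.665,40.068) → (108.234,210.941) → (75.306,192.845) → (55.353,69.354) → (134.028,46.118) → (20.047,124.410). Open path.

**Shape 3** — `<polyline>` line segment, stroke `#000000` → engrave (S190, F3529). Machine vertices: (14.791,146.709) → (55.356,192.073). Open path.

G21
G90
G0 X37.788 Y215.247
M4 S190
G1 X126.833 Y89.287 F3529
G0 X48.665 Y40.068
M4 S190
G1 X108.234 Y210.941 F3529
G1 X75.306 Y192.845 F3529
G1 X55.353 Y69.354 F3529
G1 X134.028 Y46.118 F3529
G1 X20.047 Y124.410 F3529
G0 X14.791 Y146.709
M4 S190
G1 X55.356 Y192.073 F3529
M5
G0 X0.000 Y0.000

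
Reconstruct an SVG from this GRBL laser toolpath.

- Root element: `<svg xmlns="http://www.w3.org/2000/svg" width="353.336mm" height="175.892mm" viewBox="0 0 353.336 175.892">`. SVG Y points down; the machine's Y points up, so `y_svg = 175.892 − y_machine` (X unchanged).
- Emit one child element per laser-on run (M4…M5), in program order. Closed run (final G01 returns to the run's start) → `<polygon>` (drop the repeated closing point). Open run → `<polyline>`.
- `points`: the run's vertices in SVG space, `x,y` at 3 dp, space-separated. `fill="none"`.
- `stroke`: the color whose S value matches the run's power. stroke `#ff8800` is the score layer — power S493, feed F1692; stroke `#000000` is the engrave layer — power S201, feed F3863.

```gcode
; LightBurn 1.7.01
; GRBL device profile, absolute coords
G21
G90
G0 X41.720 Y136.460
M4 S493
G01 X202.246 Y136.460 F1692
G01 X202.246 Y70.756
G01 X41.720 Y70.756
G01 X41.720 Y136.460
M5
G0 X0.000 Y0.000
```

Each laser-on run becomes one SVG element. Flip Y back into SVG space with y_svg = 175.892 − y_machine. Every run uses S493, so all elements get stroke `#ff8800` (score).

Run 1: The run returns to its start, so emit a `<polygon>` with points (Y-flipped): 41.720,39.432 202.246,39.432 202.246,105.136 41.720,105.136.

<svg xmlns="http://www.w3.org/2000/svg" width="353.336mm" height="175.892mm" viewBox="0 0 353.336 175.892">
  <polygon points="41.720,39.432 202.246,39.432 202.246,105.136 41.720,105.136" fill="none" stroke="#ff8800"/>
</svg>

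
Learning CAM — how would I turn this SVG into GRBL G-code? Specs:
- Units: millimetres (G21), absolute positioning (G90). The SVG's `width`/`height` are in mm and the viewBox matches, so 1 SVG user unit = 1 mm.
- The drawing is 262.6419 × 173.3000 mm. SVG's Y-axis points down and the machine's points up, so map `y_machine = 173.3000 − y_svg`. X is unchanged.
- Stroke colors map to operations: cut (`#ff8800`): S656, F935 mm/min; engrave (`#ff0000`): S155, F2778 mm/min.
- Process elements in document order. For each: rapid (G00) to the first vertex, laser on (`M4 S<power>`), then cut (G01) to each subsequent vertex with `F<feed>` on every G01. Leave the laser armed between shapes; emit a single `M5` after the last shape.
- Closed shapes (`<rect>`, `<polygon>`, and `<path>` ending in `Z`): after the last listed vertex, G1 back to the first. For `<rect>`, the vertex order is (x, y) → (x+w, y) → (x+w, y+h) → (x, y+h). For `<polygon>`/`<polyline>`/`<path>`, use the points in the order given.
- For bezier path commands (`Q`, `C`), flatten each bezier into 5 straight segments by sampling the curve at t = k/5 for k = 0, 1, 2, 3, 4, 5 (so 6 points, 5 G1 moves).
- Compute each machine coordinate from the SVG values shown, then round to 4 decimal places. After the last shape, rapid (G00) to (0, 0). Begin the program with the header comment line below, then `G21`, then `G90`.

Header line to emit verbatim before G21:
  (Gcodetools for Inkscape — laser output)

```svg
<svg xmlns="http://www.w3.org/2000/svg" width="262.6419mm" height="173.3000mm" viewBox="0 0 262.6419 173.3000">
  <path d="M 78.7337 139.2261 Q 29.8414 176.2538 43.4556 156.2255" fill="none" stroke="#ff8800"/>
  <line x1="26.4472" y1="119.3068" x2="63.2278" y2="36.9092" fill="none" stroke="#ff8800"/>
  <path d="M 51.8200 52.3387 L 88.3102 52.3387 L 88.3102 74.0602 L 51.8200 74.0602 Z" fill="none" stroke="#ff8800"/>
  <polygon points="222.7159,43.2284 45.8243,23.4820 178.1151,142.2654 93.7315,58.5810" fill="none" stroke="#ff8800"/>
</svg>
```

1 u = 1 mm; y_m = 173.3000 − y.

[1] `<path>` quadratic bezier, #ff8800→cut S656 F935: (78.7337,34.0739) → (61.6770,21.5451) → (49.6209,13.5807) → (42.5653,10.1808) → (40.5102,11.3454) → (43.4556,17.0745)

[2] `<line>` line segment, #ff8800→cut S656 F935: (26.4472,53.9932) → (63.2278,136.3908)

[3] `<path>` rectangle, #ff8800→cut S656 F935: (51.8200,120.9613) → (88.3102,120.9613) → (88.3102,99.2398) → (51.8200,99.2398) → (51.8200,120.9613) (closed)

[4] `<polygon>` closed polygon, #ff8800→cut S656 F935: (222.7159,130.0716) → (45.8243,149.8180) → (178.1151,31.0346) → (93.7315,114.7190) → (222.7159,130.0716) (closed)

(Gcodetools for Inkscape — laser output)
G21
G90
G00 X78.7337 Y34.0739
M4 S656
G01 X61.6770 Y21.5451 F935
G01 X49.6209 Y13.5807 F935
G01 X42.5653 Y10.1808 F935
G01 X40.5102 Y11.3454 F935
G01 X43.4556 Y17.0745 F935
G00 X26.4472 Y53.9932
M4 S656
G01 X63.2278 Y136.3908 F935
G00 X51.8200 Y120.9613
M4 S656
G01 X88.3102 Y120.9613 F935
G01 X88.3102 Y99.2398 F935
G01 X51.8200 Y99.2398 F935
G01 X51.8200 Y120.9613 F935
G00 X222.7159 Y130.0716
M4 S656
G01 X45.8243 Y149.8180 F935
G01 X178.1151 Y31.0346 F935
G01 X93.7315 Y114.7190 F935
G01 X222.7159 Y130.0716 F935
M5
G00 X0.0000 Y0.0000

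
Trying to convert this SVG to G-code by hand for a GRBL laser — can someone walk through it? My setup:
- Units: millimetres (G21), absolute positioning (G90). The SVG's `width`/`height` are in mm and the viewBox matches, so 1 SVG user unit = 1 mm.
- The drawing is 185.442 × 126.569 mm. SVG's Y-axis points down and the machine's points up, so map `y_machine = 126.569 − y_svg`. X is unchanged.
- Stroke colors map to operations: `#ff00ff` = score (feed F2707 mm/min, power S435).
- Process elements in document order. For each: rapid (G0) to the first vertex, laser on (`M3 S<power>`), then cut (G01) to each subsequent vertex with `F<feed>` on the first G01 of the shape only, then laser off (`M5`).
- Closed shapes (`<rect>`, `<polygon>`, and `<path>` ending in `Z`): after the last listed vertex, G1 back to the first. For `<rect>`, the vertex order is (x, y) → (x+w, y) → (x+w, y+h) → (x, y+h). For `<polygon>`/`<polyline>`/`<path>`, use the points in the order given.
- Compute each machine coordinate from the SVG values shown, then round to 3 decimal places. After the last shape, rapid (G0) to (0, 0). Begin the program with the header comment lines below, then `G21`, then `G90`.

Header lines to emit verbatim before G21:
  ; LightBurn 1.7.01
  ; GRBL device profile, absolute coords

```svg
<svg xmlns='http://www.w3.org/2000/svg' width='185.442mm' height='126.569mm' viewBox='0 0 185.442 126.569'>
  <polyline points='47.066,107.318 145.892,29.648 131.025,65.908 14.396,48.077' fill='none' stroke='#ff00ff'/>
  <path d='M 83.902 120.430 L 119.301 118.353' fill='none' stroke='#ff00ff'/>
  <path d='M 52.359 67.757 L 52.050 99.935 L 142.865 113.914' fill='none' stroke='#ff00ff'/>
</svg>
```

; LightBurn 1.7.01
; GRBL device profile, absolute coords
G21
G90
G0 X47.066 Y19.251
M3 S435
G01 X145.892 Y96.921 F2707
G01 X131.025 Y60.661
G01 X14.396 Y78.492
M5
G0 X83.902 Y6.139
M3 S435
G01 X119.301 Y8.216 F2707
M5
G0 X52.359 Y58.812
M3 S435
G01 X52.050 Y26.634 F2707
G01 X142.865 Y12.655
M5
G0 X0.000 Y0.000

1 u = 1 mm; y_m = 126.569 − y.

[1] `<polyline>` open polyline, #ff00ff→score S435 F2707: (47.066,19.251) → (145.892,96.921) → (131.025,60.661) → (14.396,78.492)

[2] `<path>` line segment, #ff00ff→score S435 F2707: (83.902,6.139) → (119.301,8.216)

[3] `<path>` open polyline, #ff00ff→score S435 F2707: (52.359,58.812) → (52.050,26.634) → (142.865,12.655)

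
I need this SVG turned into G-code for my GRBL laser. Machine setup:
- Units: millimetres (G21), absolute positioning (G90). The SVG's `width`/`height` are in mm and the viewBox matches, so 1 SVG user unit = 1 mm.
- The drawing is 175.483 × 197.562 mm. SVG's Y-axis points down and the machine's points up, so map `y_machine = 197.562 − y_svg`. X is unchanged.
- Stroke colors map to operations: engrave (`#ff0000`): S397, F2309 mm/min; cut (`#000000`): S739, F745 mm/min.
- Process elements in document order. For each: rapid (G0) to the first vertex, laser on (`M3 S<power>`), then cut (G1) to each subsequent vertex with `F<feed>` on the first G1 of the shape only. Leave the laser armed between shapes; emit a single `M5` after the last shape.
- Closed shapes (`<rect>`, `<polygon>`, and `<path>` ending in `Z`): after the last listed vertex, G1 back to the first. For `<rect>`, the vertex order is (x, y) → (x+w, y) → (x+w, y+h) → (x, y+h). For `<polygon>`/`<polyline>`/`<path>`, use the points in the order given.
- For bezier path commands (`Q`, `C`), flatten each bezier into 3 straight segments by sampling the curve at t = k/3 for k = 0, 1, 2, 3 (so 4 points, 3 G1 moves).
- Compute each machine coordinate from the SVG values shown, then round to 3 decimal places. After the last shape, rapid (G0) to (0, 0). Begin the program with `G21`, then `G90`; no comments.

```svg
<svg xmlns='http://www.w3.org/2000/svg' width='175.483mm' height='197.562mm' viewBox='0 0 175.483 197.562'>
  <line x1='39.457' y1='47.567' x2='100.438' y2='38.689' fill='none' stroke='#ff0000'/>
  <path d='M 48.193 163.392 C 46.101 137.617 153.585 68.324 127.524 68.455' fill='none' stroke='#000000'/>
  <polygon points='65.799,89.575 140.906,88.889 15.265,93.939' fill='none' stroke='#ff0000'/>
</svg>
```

G21
G90
G0 X39.457 Y149.995
M3 S397
G1 X100.438 Y158.873 F2309
G0 X48.193 Y34.170
M3 S739
G1 X73.622 Y70.268 F745
G1 X118.074 Y110.280
G1 X127.524 Y129.107
G0 X65.799 Y107.987
M3 S397
G1 X140.906 Y108.673 F2309
G1 X15.265 Y103.623
G1 X65.799 Y107.987
M5
G0 X0.000 Y0.000

viewBox `0 0 175.483 197.562` with mm width/height → 1 unit = 1 mm. Flip: y_m = 197.562 − y_svg.

**Shape 1** — `<line>` line segment, stroke `#ff0000` → engrave (S397, F2309). Machine vertices: (39.457,149.995) → (100.438,158.873). Open path.

**Shape 2** — `<path>` cubic bezier, stroke `#000000` → cut (S739, F745). Control points (SVG): P0=(48.193,163.392), P1=(46.101,137.617), P2=(153.585,68.324), P3=(127.524,68.455); sampled at t=k/3. Machine vertices: (48.193,34.170) → (73.622,70.268) → (118.074,110.280) → (127.524,129.107). Open path.

**Shape 3** — `<polygon>` closed polygon, stroke `#ff0000` → engrave (S397, F2309). Machine vertices: (65.799,107.987) → (140.906,108.673) → (15.265,103.623) → (65.799,107.987). Closed: final G1 returns to the first vertex.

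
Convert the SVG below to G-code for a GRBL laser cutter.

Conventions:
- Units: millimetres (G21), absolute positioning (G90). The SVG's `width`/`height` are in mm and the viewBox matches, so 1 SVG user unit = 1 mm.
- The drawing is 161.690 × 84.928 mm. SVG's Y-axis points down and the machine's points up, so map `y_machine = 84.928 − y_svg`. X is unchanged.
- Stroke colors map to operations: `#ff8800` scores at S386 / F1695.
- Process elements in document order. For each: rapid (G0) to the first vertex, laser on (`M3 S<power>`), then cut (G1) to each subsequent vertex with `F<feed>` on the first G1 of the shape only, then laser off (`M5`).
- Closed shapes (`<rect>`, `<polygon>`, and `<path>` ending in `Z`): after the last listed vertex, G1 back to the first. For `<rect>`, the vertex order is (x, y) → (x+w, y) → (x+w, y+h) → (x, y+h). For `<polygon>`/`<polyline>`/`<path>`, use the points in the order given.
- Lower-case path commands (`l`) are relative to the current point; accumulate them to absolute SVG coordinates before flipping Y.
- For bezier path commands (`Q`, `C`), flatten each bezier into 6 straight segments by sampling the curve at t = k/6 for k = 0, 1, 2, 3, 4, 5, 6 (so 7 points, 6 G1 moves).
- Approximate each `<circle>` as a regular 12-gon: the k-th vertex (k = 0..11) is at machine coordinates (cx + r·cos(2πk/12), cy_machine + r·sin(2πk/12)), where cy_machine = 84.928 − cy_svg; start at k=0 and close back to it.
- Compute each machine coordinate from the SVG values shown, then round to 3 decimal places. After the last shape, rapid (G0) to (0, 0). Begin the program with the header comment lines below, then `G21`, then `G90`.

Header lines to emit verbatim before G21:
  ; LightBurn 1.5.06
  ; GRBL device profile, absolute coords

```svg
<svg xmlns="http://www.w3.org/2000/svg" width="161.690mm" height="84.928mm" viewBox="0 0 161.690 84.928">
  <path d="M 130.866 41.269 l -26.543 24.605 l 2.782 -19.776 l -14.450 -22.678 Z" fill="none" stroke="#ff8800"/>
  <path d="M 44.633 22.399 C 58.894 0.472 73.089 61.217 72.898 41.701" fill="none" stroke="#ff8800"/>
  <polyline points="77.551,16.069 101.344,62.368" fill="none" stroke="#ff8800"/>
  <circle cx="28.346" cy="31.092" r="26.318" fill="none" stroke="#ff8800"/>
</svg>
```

; LightBurn 1.5.06
; GRBL device profile, absolute coords
G21
G90
G0 X130.866 Y43.659
M3 S386
G1 X104.323 Y19.054 F1695
G1 X107.105 Y38.830
G1 X92.655 Y61.508
G1 X130.866 Y43.659
M5
G0 X44.633 Y62.529
M3 S386
G1 X51.692 Y67.357 F1695
G1 X58.342 Y62.933
G1 X64.185 Y53.782
G1 X68.824 Y44.430
G1 X71.861 Y39.403
G1 X72.898 Y43.227
M5
G0 X77.551 Y68.859
M3 S386
G1 X101.344 Y22.560 F1695
M5
G0 X54.664 Y53.836
M3 S386
G1 X51.138 Y66.995 F1695
G1 X41.505 Y76.628
G1 X28.346 Y80.154
G1 X15.187 Y76.628
G1 X5.554 Y66.995
G1 X2.028 Y53.836
G1 X5.554 Y40.677
G1 X15.187 Y31.044
G1 X28.346 Y27.518
G1 X41.505 Y31.044
G1 X51.138 Y40.677
G1 X54.664 Y53.836
M5
G0 X0.000 Y0.000

viewBox `0 0 161.690 84.928` with mm width/height → 1 unit = 1 mm. Flip: y_m = 84.928 − y_svg.

**Shape 1** — `<path>` closed polygon, stroke `#ff8800` → score (S386, F1695). Machine vertices: (130.866,43.659) → (104.323,19.054) → (107.105,38.830) → (92.655,61.508) → (130.866,43.659). Closed: final G1 returns to the first vertex.

**Shape 2** — `<path>` cubic bezier, stroke `#ff8800` → score (S386, F1695). Control points (SVG): P0=(44.633,22.399), P1=(58.894,0.472), P2=(73.089,61.217), P3=(72.898,41.701); sampled at t=k/6. Machine vertices: (44.633,62.529) → (51.692,67.357) → (58.342,62.933) → (64.185,53.782) → (68.824,44.430) → (71.861,39.403) → (72.898,43.227). Open path.

**Shape 3** — `<polyline>` line segment, stroke `#ff8800` → score (S386, F1695). Machine vertices: (77.551,68.859) → (101.344,22.560). Open path.

**Shape 4** — `<circle>` circle, stroke `#ff8800` → score (S386, F1695). Machine vertices: (54.664,53.836) → (51.138,66.995) → (41.505,76.628) → (28.346,80.154) → (15.187,76.628) → (5.554,66.995) → (2.028,53.836) → (5.554,40.677) → (15.187,31.044) → (28.346,27.518) → (41.505,31.044) → (51.138,40.677) → (54.664,53.836). Closed: final G1 returns to the first vertex.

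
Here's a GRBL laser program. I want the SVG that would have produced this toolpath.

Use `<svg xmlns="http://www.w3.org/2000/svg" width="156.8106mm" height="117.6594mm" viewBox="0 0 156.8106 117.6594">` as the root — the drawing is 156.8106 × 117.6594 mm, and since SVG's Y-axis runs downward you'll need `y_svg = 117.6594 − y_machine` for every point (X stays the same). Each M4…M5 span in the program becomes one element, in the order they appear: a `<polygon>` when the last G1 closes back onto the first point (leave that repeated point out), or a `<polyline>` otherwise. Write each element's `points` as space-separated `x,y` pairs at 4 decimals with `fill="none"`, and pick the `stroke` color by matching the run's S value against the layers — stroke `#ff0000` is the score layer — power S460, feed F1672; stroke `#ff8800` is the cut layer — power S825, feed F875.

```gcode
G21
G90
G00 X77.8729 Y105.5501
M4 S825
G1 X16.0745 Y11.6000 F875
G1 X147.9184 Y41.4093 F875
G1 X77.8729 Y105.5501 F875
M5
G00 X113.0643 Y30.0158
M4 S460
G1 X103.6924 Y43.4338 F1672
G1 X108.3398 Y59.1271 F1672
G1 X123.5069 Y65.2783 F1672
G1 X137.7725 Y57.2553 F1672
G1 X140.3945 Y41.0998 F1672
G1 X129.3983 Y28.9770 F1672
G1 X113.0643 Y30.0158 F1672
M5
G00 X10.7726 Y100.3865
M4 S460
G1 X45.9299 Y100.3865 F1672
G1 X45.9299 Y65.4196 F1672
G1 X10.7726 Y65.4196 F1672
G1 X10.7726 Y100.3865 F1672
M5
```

<svg xmlns="http://www.w3.org/2000/svg" width="156.8106mm" height="117.6594mm" viewBox="0 0 156.8106 117.6594">
  <polygon points="77.8729,12.1093 16.0745,106.0594 147.9184,76.2501" fill="none" stroke="#ff8800"/>
  <polygon points="113.0643,87.6436 103.6924,74.2256 108.3398,58.5323 123.5069,52.3811 137.7725,60.4041 140.3945,76.5596 129.3983,88.6824" fill="none" stroke="#ff0000"/>
  <polygon points="10.7726,17.2729 45.9299,17.2729 45.9299,52.2398 10.7726,52.2398" fill="none" stroke="#ff0000"/>
</svg>

Each laser-on run becomes one SVG element. Flip Y back into SVG space with y_svg = 117.6594 − y_machine.

Run 1: S825 ⇒ cut layer `#ff8800`. The run returns to its start, so emit a `<polygon>` with points (Y-flipped): 77.8729,12.1093 16.0745,106.0594 147.9184,76.2501.

Run 2: power S460 maps to stroke `#ff0000` (score). The run returns to its start, so emit a `<polygon>` with points (Y-flipped): 113.0643,87.6436 103.6924,74.2256 108.3398,58.5323 123.5069,52.3811 137.7725,60.4041 140.3945,76.5596 129.3983,88.6824.

Run 3: power S460 maps to stroke `#ff0000` (score). The run returns to its start, so emit a `<polygon>` with points (Y-flipped): 10.7726,17.2729 45.9299,17.2729 45.9299,52.2398 10.7726,52.2398.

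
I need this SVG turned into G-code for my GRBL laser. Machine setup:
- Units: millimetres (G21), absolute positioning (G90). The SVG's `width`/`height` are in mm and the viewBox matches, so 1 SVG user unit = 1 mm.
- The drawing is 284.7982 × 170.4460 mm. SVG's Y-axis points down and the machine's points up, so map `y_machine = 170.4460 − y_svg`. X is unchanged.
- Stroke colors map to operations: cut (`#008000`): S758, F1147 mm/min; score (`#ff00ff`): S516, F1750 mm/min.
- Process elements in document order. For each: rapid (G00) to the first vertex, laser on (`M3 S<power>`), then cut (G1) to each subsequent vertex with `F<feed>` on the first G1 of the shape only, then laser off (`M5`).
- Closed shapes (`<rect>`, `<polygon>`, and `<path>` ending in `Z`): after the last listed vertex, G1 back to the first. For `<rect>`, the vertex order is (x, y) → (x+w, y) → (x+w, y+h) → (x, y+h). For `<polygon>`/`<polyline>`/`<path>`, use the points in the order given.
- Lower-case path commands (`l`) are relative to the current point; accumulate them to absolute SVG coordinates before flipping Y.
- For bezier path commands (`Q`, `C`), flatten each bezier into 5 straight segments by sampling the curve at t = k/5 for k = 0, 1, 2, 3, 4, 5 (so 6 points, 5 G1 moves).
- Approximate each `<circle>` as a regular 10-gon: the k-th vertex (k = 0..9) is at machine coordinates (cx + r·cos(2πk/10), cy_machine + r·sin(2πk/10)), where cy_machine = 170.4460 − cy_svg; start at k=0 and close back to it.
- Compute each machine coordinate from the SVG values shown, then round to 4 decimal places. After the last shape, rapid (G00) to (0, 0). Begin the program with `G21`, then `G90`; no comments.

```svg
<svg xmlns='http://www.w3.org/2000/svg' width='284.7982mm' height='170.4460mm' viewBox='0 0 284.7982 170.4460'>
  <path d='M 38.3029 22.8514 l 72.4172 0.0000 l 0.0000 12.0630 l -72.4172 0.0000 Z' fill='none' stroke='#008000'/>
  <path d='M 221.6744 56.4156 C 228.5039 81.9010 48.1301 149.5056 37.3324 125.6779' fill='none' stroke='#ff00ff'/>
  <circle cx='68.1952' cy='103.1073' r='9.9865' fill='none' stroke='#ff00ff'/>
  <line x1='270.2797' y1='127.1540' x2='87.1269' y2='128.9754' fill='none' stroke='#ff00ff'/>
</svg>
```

G21
G90
G00 X38.3029 Y147.5946
M3 S758
G1 X110.7201 Y147.5946 F1147
G1 X110.7201 Y135.5316
G1 X38.3029 Y135.5316
G1 X38.3029 Y147.5946
M5
G00 X221.6744 Y114.0304
M3 S516
G1 X206.1619 Y94.7533 F1750
G1 X162.8461 Y71.7780
G1 X108.8523 Y51.5151
G1 X61.3059 Y40.3749
G1 X37.3324 Y44.7681
M5
G00 X78.1817 Y67.3387
M3 S516
G1 X76.2744 Y73.2086 F1750
G1 X71.2812 Y76.8364
G1 X65.1092 Y76.8364
G1 X60.1160 Y73.2086
G1 X58.2087 Y67.3387
G1 X60.1160 Y61.4688
G1 X65.1092 Y57.8410
G1 X71.2812 Y57.8410
G1 X76.2744 Y61.4688
G1 X78.1817 Y67.3387
M5
G00 X270.2797 Y43.2920
M3 S516
G1 X87.1269 Y41.4706 F1750
M5
G00 X0.0000 Y0.0000

viewBox `0 0 284.7982 170.4460` with mm width/height → 1 unit = 1 mm. Flip: y_m = 170.4460 − y_svg.

**Shape 1** — `<path>` rectangle, stroke `#008000` → cut (S758, F1147). Machine vertices: (38.3029,147.5946) → (110.7201,147.5946) → (110.7201,135.5316) → (38.3029,135.5316) → (38.3029,147.5946). Closed: final G1 returns to the first vertex.

**Shape 2** — `<path>` cubic bezier, stroke `#ff00ff` → score (S516, F1750). Control points (SVG): P0=(221.6744,56.4156), P1=(228.5039,81.9010), P2=(48.1301,149.5056), P3=(37.3324,125.6779); sampled at t=k/5. Machine vertices: (221.6744,114.0304) → (206.1619,94.7533) → (162.8461,71.7780) → (108.8523,51.5151) → (61.3059,40.3749) → (37.3324,44.7681). Open path.

**Shape 3** — `<circle>` circle, stroke `#ff00ff` → score (S516, F1750). Machine vertices: (78.1817,67.3387) → (76.2744,73.2086) → (71.2812,76.8364) → (65.1092,76.8364) → (60.1160,73.2086) → (58.2087,67.3387) → (60.1160,61.4688) → (65.1092,57.8410) → (71.2812,57.8410) → (76.2744,61.4688) → (78.1817,67.3387). Closed: final G1 returns to the first vertex.

**Shape 4** — `<line>` line segment, stroke `#ff00ff` → score (S516, F1750). Machine vertices: (270.2797,43.2920) → (87.1269,41.4706). Open path.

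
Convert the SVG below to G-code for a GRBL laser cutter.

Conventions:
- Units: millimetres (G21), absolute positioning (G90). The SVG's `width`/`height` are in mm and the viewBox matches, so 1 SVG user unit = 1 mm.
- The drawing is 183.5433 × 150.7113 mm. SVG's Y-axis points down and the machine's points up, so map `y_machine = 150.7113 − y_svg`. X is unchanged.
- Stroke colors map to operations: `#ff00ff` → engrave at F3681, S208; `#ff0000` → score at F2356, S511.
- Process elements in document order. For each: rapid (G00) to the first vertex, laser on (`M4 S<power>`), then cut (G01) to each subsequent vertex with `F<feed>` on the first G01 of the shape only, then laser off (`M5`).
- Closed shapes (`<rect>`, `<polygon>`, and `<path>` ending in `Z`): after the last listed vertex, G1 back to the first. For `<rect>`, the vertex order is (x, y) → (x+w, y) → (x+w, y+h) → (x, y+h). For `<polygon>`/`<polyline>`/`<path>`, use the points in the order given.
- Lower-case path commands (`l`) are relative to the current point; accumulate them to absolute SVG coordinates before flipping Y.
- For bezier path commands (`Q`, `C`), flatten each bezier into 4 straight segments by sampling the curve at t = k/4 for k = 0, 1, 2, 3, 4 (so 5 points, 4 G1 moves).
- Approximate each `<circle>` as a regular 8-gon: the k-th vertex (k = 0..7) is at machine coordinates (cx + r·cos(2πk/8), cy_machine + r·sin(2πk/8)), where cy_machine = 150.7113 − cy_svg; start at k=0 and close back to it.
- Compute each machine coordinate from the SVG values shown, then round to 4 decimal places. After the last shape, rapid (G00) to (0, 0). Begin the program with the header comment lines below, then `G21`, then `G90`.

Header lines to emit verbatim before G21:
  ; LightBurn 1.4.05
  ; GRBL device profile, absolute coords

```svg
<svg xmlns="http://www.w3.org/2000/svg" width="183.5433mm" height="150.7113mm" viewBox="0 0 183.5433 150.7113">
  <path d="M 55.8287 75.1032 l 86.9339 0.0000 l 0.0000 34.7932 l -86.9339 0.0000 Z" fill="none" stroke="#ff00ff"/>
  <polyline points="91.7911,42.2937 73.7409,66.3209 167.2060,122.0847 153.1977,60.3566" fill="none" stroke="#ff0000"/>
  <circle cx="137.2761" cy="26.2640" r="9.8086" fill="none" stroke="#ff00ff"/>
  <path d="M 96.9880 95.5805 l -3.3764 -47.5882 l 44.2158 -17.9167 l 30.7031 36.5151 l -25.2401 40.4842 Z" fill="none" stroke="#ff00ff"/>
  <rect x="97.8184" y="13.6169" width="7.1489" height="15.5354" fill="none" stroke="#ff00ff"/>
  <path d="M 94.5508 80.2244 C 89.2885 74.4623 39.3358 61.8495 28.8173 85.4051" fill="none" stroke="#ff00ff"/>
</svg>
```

; LightBurn 1.4.05
; GRBL device profile, absolute coords
G21
G90
G00 X55.8287 Y75.6081
M4 S208
G01 X142.7626 Y75.6081 F3681
G01 X142.7626 Y40.8149
G01 X55.8287 Y40.8149
G01 X55.8287 Y75.6081
M5
G00 X91.7911 Y108.4176
M4 S511
G01 X73.7409 Y84.3904 F2356
G01 X167.2060 Y28.6266
G01 X153.1977 Y90.3547
M5
G00 X147.0847 Y124.4473
M4 S208
G01 X144.2118 Y131.3830 F3681
G01 X137.2761 Y134.2559
G01 X130.3404 Y131.3830
G01 X127.4675 Y124.4473
G01 X130.3404 Y117.5116
G01 X137.2761 Y114.6387
G01 X144.2118 Y117.5116
G01 X147.0847 Y124.4473
M5
G00 X96.9880 Y55.1308
M4 S208
G01 X93.6116 Y102.7190 F3681
G01 X137.8274 Y120.6357
G01 X168.5305 Y84.1206
G01 X143.2904 Y43.6364
G01 X96.9880 Y55.1308
M5
G00 X97.8184 Y137.0944
M4 S208
G01 X104.9673 Y137.0944 F3681
G01 X104.9673 Y121.5590
G01 X97.8184 Y121.5590
G01 X97.8184 Y137.0944
M5
G00 X94.5508 Y70.4869
M4 S208
G01 X83.5391 Y75.4208 F3681
G01 X63.6551 Y78.8907
G01 X42.7856 Y76.8635
G01 X28.8173 Y65.3062
M5
G00 X0.0000 Y0.0000

Since the viewBox matches the mm dimensions, user units are millimetres directly. The only transform is the Y-flip y_m = 150.7113 − y_svg.

Shape 1 is a rectangle drawn with `<path>`. Its stroke #ff00ff means engrave at S208, F3681. After flipping Y the toolpath is (55.8287,75.6081) → (142.7626,75.6081) → (142.7626,40.8149) → (55.8287,40.8149) → (55.8287,75.6081), returning to the start.

Shape 2 is a open polyline drawn with `<polyline>`. Its stroke #ff0000 means score at S511, F2356. After flipping Y the toolpath is (91.7911,108.4176) → (73.7409,84.3904) → (167.2060,28.6266) → (153.1977,90.3547).

Shape 3 is a circle drawn with `<circle>`. Its stroke #ff00ff means engrave at S208, F3681. After flipping Y the toolpath is (147.0847,124.4473) → (144.2118,131.3830) → (137.2761,134.2559) → (130.3404,131.3830) → (127.4675,124.4473) → (130.3404,117.5116) → (137.2761,114.6387) → (144.2118,117.5116) → (147.0847,124.4473), returning to the start.

Shape 4 is a regular polygon drawn with `<path>`. Its stroke #ff00ff means engrave at S208, F3681. After flipping Y the toolpath is (96.9880,55.1308) → (93.6116,102.7190) → (137.8274,120.6357) → (168.5305,84.1206) → (143.2904,43.6364) → (96.9880,55.1308), returning to the start.

Shape 5 is a rectangle drawn with `<rect>`. Its stroke #ff00ff means engrave at S208, F3681. After flipping Y the toolpath is (97.8184,137.0944) → (104.9673,137.0944) → (104.9673,121.5590) → (97.8184,121.5590) → (97.8184,137.0944), returning to the start.

Shape 6 is a cubic bezier drawn with `<path>`. Its stroke #ff00ff means engrave at S208, F3681. After flipping Y the toolpath is (94.5508,70.4869) → (83.5391,75.4208) → (63.6551,78.8907) → (42.7856,76.8635) → (28.8173,65.3062).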